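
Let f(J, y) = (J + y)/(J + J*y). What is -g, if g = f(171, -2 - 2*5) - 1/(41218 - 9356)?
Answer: 1689313/19977474 ≈ 0.084561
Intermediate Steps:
f(J, y) = (J + y)/(J + J*y)
g = -1689313/19977474 (g = (171 + (-2 - 2*5))/(171*(1 + (-2 - 2*5))) - 1/(41218 - 9356) = (171 + (-2 - 10))/(171*(1 + (-2 - 10))) - 1/31862 = (171 - 12)/(171*(1 - 12)) - 1*1/31862 = (1/171)*159/(-11) - 1/31862 = (1/171)*(-1/11)*159 - 1/31862 = -53/627 - 1/31862 = -1689313/19977474 ≈ -0.084561)
-g = -1*(-1689313/19977474) = 1689313/19977474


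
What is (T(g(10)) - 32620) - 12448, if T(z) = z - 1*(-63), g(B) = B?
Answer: -44995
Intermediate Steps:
T(z) = 63 + z (T(z) = z + 63 = 63 + z)
(T(g(10)) - 32620) - 12448 = ((63 + 10) - 32620) - 12448 = (73 - 32620) - 12448 = -32547 - 12448 = -44995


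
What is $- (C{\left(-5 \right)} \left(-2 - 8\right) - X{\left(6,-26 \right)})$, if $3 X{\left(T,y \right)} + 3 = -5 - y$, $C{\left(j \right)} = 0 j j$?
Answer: $6$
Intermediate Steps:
$C{\left(j \right)} = 0$ ($C{\left(j \right)} = 0 j = 0$)
$X{\left(T,y \right)} = - \frac{8}{3} - \frac{y}{3}$ ($X{\left(T,y \right)} = -1 + \frac{-5 - y}{3} = -1 - \left(\frac{5}{3} + \frac{y}{3}\right) = - \frac{8}{3} - \frac{y}{3}$)
$- (C{\left(-5 \right)} \left(-2 - 8\right) - X{\left(6,-26 \right)}) = - (0 \left(-2 - 8\right) - \left(- \frac{8}{3} - - \frac{26}{3}\right)) = - (0 \left(-10\right) - \left(- \frac{8}{3} + \frac{26}{3}\right)) = - (0 - 6) = \left(-1\right) \left(-6\right) = 6$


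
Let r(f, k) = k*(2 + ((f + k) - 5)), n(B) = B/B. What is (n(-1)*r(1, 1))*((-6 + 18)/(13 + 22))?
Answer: -12/35 ≈ -0.34286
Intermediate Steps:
n(B) = 1
r(f, k) = k*(-3 + f + k) (r(f, k) = k*(2 + (-5 + f + k)) = k*(-3 + f + k))
(n(-1)*r(1, 1))*((-6 + 18)/(13 + 22)) = (1*(1*(-3 + 1 + 1)))*((-6 + 18)/(13 + 22)) = (1*(1*(-1)))*(12/35) = (1*(-1))*(12*(1/35)) = -1*12/35 = -12/35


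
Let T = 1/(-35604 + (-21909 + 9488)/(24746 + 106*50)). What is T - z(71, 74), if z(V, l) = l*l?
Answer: -5858061672626/1069770205 ≈ -5476.0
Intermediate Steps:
z(V, l) = l²
T = -30046/1069770205 (T = 1/(-35604 - 12421/(24746 + 5300)) = 1/(-35604 - 12421/30046) = 1/(-1069770205/30046) = -30046/1069770205 ≈ -2.8086e-5)
T - z(71, 74) = -30046/1069770205 - 1*74² = -30046/1069770205 - 1*5476 = -30046/1069770205 - 5476 = -5858061672626/1069770205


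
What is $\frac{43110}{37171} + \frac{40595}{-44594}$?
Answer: $\frac{413490595}{1657603574} \approx 0.24945$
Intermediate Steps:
$\frac{43110}{37171} + \frac{40595}{-44594} = 43110 \cdot \frac{1}{37171} + 40595 \left(- \frac{1}{44594}\right) = \frac{43110}{37171} - \frac{40595}{44594} = \frac{413490595}{1657603574}$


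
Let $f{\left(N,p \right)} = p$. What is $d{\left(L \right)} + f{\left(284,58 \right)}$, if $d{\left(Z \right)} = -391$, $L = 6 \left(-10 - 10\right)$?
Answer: $-333$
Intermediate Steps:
$L = -120$ ($L = 6 \left(-20\right) = -120$)
$d{\left(L \right)} + f{\left(284,58 \right)} = -391 + 58 = -333$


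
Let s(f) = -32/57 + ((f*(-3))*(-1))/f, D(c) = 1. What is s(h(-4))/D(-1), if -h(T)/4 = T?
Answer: 139/57 ≈ 2.4386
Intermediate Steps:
h(T) = -4*T
s(f) = 139/57 (s(f) = -32*1/57 + (-3*f*(-1))/f = -32/57 + (3*f)/f = -32/57 + 3 = 139/57)
s(h(-4))/D(-1) = (139/57)/1 = 1*(139/57) = 139/57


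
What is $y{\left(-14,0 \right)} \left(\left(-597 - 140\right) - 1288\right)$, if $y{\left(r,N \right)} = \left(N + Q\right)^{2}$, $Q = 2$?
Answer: $-8100$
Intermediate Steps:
$y{\left(r,N \right)} = \left(2 + N\right)^{2}$ ($y{\left(r,N \right)} = \left(N + 2\right)^{2} = \left(2 + N\right)^{2}$)
$y{\left(-14,0 \right)} \left(\left(-597 - 140\right) - 1288\right) = \left(2 + 0\right)^{2} \left(\left(-597 - 140\right) - 1288\right) = 2^{2} \left(\left(-597 - 140\right) - 1288\right) = 4 \left(-737 - 1288\right) = 4 \left(-2025\right) = -8100$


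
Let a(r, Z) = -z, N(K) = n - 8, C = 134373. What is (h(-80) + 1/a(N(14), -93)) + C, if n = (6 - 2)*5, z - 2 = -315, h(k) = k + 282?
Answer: 42121976/313 ≈ 1.3458e+5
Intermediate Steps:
h(k) = 282 + k
z = -313 (z = 2 - 315 = -313)
n = 20 (n = 4*5 = 20)
N(K) = 12 (N(K) = 20 - 8 = 12)
a(r, Z) = 313 (a(r, Z) = -1*(-313) = 313)
(h(-80) + 1/a(N(14), -93)) + C = ((282 - 80) + 1/313) + 134373 = (202 + 1/313) + 134373 = 63227/313 + 134373 = 42121976/313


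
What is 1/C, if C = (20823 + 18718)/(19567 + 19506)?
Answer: 39073/39541 ≈ 0.98816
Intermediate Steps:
C = 39541/39073 ≈ 1.0120
1/C = 1/(39541/39073) = 39073/39541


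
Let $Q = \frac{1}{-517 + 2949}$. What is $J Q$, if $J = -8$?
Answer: $- \frac{1}{304} \approx -0.0032895$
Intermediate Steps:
$Q = \frac{1}{2432} \approx 0.00041118$
$J Q = \left(-8\right) \frac{1}{2432} = - \frac{1}{304}$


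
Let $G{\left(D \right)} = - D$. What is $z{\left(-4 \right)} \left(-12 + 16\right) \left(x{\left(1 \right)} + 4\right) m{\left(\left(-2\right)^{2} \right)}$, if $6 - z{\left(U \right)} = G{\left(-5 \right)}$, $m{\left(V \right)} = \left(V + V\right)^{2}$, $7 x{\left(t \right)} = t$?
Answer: $\frac{7424}{7} \approx 1060.6$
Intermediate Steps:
$x{\left(t \right)} = \frac{t}{7}$
$m{\left(V \right)} = 4 V^{2}$ ($m{\left(V \right)} = \left(2 V\right)^{2} = 4 V^{2}$)
$z{\left(U \right)} = 1$ ($z{\left(U \right)} = 6 - \left(-1\right) \left(-5\right) = 6 - 5 = 1$)
$z{\left(-4 \right)} \left(-12 + 16\right) \left(x{\left(1 \right)} + 4\right) m{\left(\left(-2\right)^{2} \right)} = 1 \left(-12 + 16\right) \left(\frac{1}{7} \cdot 1 + 4\right) 4 \left(\left(-2\right)^{2}\right)^{2} = 1 \cdot 4 \left(\frac{1}{7} + 4\right) 4 \cdot 4^{2} = 1 \cdot 4 \cdot \frac{29}{7} \cdot 4 \cdot 16 = 1 \cdot \frac{116}{7} \cdot 64 = \frac{116}{7} \cdot 64 = \frac{7424}{7}$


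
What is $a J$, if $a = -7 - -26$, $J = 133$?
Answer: $2527$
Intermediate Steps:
$a = 19$ ($a = -7 + 26 = 19$)
$a J = 19 \cdot 133 = 2527$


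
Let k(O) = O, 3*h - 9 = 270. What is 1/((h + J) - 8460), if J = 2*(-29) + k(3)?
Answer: -1/8422 ≈ -0.00011874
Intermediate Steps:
h = 93 (h = 3 + (⅓)*270 = 3 + 90 = 93)
J = -55 (J = 2*(-29) + 3 = -58 + 3 = -55)
1/((h + J) - 8460) = 1/((93 - 55) - 8460) = 1/(38 - 8460) = 1/(-8422) = -1/8422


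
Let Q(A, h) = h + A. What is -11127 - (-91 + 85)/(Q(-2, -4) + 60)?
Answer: -100142/9 ≈ -11127.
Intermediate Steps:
Q(A, h) = A + h
-11127 - (-91 + 85)/(Q(-2, -4) + 60) = -11127 - (-91 + 85)/((-2 - 4) + 60) = -11127 - (-6)/(-6 + 60) = -11127 - (-6)/54 = -11127 - 1*(-⅑) = -11127 + ⅑ = -100142/9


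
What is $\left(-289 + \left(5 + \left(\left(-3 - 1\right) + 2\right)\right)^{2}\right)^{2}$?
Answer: $78400$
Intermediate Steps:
$\left(-289 + \left(5 + \left(\left(-3 - 1\right) + 2\right)\right)^{2}\right)^{2} = \left(-289 + \left(5 + \left(-4 + 2\right)\right)^{2}\right)^{2} = \left(-289 + \left(5 - 2\right)^{2}\right)^{2} = \left(-289 + 3^{2}\right)^{2} = \left(-289 + 9\right)^{2} = \left(-280\right)^{2} = 78400$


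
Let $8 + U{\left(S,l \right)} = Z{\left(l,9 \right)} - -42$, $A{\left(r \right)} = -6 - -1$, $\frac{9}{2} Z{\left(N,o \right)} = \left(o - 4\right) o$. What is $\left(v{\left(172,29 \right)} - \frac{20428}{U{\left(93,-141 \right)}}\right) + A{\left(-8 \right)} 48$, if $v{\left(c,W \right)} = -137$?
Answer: $- \frac{9254}{11} \approx -841.27$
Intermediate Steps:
$Z{\left(N,o \right)} = \frac{2 o \left(-4 + o\right)}{9}$ ($Z{\left(N,o \right)} = \frac{2 \left(o - 4\right) o}{9} = \frac{2 \left(-4 + o\right) o}{9} = \frac{2 o \left(-4 + o\right)}{9}$)
$A{\left(r \right)} = -5$ ($A{\left(r \right)} = -6 + 1 = -5$)
$U{\left(S,l \right)} = 44$ ($U{\left(S,l \right)} = -8 + \left(\frac{2}{9} \cdot 9 \left(-4 + 9\right) - -42\right) = -8 + \left(\frac{2}{9} \cdot 9 \cdot 5 + 42\right) = -8 + \left(10 + 42\right) = -8 + 52 = 44$)
$\left(v{\left(172,29 \right)} - \frac{20428}{U{\left(93,-141 \right)}}\right) + A{\left(-8 \right)} 48 = \left(-137 - \frac{20428}{44}\right) - 240 = \left(-137 - \frac{5107}{11}\right) - 240 = - \frac{6614}{11} - 240 = - \frac{9254}{11}$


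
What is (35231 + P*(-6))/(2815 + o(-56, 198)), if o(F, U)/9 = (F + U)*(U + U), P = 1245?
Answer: 27761/508903 ≈ 0.054551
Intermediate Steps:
o(F, U) = 18*U*(F + U) (o(F, U) = 9*((F + U)*(U + U)) = 9*((F + U)*(2*U)) = 9*(2*U*(F + U)) = 18*U*(F + U))
(35231 + P*(-6))/(2815 + o(-56, 198)) = (35231 + 1245*(-6))/(2815 + 18*198*(-56 + 198)) = (35231 - 7470)/(2815 + 18*198*142) = 27761/(2815 + 506088) = 27761/508903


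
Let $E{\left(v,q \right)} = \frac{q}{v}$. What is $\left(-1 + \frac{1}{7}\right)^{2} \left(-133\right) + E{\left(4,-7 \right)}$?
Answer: $- \frac{2785}{28} \approx -99.464$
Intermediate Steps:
$\left(-1 + \frac{1}{7}\right)^{2} \left(-133\right) + E{\left(4,-7 \right)} = \left(-1 + \frac{1}{7}\right)^{2} \left(-133\right) - \frac{7}{4} = \left(- \frac{6}{7}\right)^{2} \left(-133\right) - \frac{7}{4} = \frac{36}{49} \left(-133\right) - \frac{7}{4} = - \frac{684}{7} - \frac{7}{4} = - \frac{2785}{28}$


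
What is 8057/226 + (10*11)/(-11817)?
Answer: 95184709/2670642 ≈ 35.641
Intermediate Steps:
8057/226 + (10*11)/(-11817) = 8057*(1/226) + 110*(-1/11817) = 8057/226 - 110/11817 = 95184709/2670642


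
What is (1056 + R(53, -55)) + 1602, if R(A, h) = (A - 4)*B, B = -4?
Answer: 2462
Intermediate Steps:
R(A, h) = 16 - 4*A (R(A, h) = (A - 4)*(-4) = (-4 + A)*(-4) = 16 - 4*A)
(1056 + R(53, -55)) + 1602 = (1056 + (16 - 4*53)) + 1602 = (1056 + (16 - 212)) + 1602 = (1056 - 196) + 1602 = 860 + 1602 = 2462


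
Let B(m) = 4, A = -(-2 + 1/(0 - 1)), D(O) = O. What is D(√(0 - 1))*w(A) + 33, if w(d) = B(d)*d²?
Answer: 33 + 36*I ≈ 33.0 + 36.0*I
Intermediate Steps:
A = 3 (A = -(-2 + 1/(-1)) = -(-2 - 1) = -1*(-3) = 3)
w(d) = 4*d²
D(√(0 - 1))*w(A) + 33 = √(0 - 1)*(4*3²) + 33 = √(-1)*(4*9) + 33 = I*36 + 33 = 36*I + 33 = 33 + 36*I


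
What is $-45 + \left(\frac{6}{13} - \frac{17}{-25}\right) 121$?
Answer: $\frac{30266}{325} \approx 93.126$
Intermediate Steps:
$-45 + \left(\frac{6}{13} - \frac{17}{-25}\right) 121 = -45 + \left(6 \cdot \frac{1}{13} - - \frac{17}{25}\right) 121 = -45 + \left(\frac{6}{13} + \frac{17}{25}\right) 121 = -45 + \frac{371}{325} \cdot 121 = -45 + \frac{44891}{325} = \frac{30266}{325}$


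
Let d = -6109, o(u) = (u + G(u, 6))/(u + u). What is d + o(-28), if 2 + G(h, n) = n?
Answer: -42760/7 ≈ -6108.6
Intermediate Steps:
G(h, n) = -2 + n
o(u) = (4 + u)/(2*u) (o(u) = (u + (-2 + 6))/(u + u) = (u + 4)/((2*u)) = (4 + u)*(1/(2*u)) = (4 + u)/(2*u))
d + o(-28) = -6109 + (1/2)*(4 - 28)/(-28) = -6109 + (1/2)*(-1/28)*(-24) = -6109 + 3/7 = -42760/7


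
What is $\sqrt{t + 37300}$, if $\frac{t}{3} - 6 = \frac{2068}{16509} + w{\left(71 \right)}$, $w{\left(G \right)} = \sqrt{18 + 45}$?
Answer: $\frac{\sqrt{1130112710066 + 272547081 \sqrt{7}}}{5503} \approx 193.24$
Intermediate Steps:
$w{\left(G \right)} = 3 \sqrt{7}$ ($w{\left(G \right)} = \sqrt{63} = 3 \sqrt{7}$)
$t = \frac{101122}{5503} + 9 \sqrt{7}$ ($t = 18 + 3 \left(\frac{2068}{16509} + 3 \sqrt{7}\right) = 18 + \left(\frac{2068}{5503} + 9 \sqrt{7}\right) = \frac{101122}{5503} + 9 \sqrt{7} \approx 42.188$)
$\sqrt{t + 37300} = \sqrt{\left(\frac{101122}{5503} + 9 \sqrt{7}\right) + 37300} = \sqrt{\frac{205363022}{5503} + 9 \sqrt{7}}$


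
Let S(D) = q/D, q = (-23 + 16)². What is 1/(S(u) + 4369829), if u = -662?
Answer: 662/2892826749 ≈ 2.2884e-7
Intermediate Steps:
q = 49 (q = (-7)² = 49)
S(D) = 49/D
1/(S(u) + 4369829) = 1/(49/(-662) + 4369829) = 1/(49*(-1/662) + 4369829) = 1/(-49/662 + 4369829) = 1/(2892826749/662) = 662/2892826749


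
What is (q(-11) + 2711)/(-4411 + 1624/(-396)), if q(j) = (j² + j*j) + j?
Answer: -291258/437095 ≈ -0.66635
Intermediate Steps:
q(j) = j + 2*j² (q(j) = (j² + j²) + j = 2*j² + j = j + 2*j²)
(q(-11) + 2711)/(-4411 + 1624/(-396)) = (-11*(1 + 2*(-11)) + 2711)/(-4411 + 1624/(-396)) = (-11*(1 - 22) + 2711)/(-4411 + 1624*(-1/396)) = (-11*(-21) + 2711)/(-4411 - 406/99) = (231 + 2711)/(-437095/99) = 2942*(-99/437095) = -291258/437095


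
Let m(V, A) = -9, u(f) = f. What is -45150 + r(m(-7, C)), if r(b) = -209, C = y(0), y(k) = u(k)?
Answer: -45359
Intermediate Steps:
y(k) = k
C = 0
-45150 + r(m(-7, C)) = -45150 - 209 = -45359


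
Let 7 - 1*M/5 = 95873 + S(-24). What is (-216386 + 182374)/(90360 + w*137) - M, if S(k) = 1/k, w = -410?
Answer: 196659018781/410280 ≈ 4.7933e+5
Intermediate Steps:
M = -11503915/24 (M = 35 - 5*(95873 + 1/(-24)) = 35 - 5*(95873 - 1/24) = 35 - 5*2300951/24 = 35 - 11504755/24 = -11503915/24 ≈ -4.7933e+5)
(-216386 + 182374)/(90360 + w*137) - M = (-216386 + 182374)/(90360 - 410*137) - 1*(-11503915/24) = -34012/(90360 - 56170) + 11503915/24 = -34012/34190 + 11503915/24 = -34012*1/34190 + 11503915/24 = -17006/17095 + 11503915/24 = 196659018781/410280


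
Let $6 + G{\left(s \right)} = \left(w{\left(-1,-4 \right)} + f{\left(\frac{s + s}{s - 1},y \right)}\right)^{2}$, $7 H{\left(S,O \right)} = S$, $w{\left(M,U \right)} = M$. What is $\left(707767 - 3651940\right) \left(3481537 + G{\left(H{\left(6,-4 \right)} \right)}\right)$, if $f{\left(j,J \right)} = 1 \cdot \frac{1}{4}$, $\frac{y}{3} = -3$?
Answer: $- \frac{164003699599365}{16} \approx -1.025 \cdot 10^{13}$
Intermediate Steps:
$y = -9$ ($y = 3 \left(-3\right) = -9$)
$H{\left(S,O \right)} = \frac{S}{7}$
$f{\left(j,J \right)} = \frac{1}{4}$ ($f{\left(j,J \right)} = 1 \cdot \frac{1}{4} = \frac{1}{4}$)
$G{\left(s \right)} = - \frac{87}{16}$ ($G{\left(s \right)} = -6 + \left(-1 + \frac{1}{4}\right)^{2} = -6 + \left(- \frac{3}{4}\right)^{2} = -6 + \frac{9}{16} = - \frac{87}{16}$)
$\left(707767 - 3651940\right) \left(3481537 + G{\left(H{\left(6,-4 \right)} \right)}\right) = \left(707767 - 3651940\right) \left(3481537 - \frac{87}{16}\right) = \left(-2944173\right) \frac{55704505}{16} = - \frac{164003699599365}{16}$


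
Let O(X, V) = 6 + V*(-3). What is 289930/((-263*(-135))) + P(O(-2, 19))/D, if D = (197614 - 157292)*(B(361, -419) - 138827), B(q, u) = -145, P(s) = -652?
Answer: 27077669574673/3315947451282 ≈ 8.1659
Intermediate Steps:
O(X, V) = 6 - 3*V
D = -5603628984 (D = (197614 - 157292)*(-145 - 138827) = 40322*(-138972) = -5603628984)
289930/((-263*(-135))) + P(O(-2, 19))/D = 289930/((-263*(-135))) - 652/(-5603628984) = 289930/35505 - 652*(-1/5603628984) = 289930*(1/35505) + 163/1400907246 = 57986/7101 + 163/1400907246 = 27077669574673/3315947451282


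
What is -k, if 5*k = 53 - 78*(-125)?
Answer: -9803/5 ≈ -1960.6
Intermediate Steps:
k = 9803/5 (k = (53 - 78*(-125))/5 = (53 + 9750)/5 = (⅕)*9803 = 9803/5 ≈ 1960.6)
-k = -1*9803/5 = -9803/5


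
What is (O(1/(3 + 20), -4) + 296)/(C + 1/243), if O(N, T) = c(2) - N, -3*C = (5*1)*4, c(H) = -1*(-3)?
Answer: -1670868/37237 ≈ -44.871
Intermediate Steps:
c(H) = 3
C = -20/3 (C = -5*1*4/3 = -5*4/3 = -1/3*20 = -20/3 ≈ -6.6667)
O(N, T) = 3 - N
(O(1/(3 + 20), -4) + 296)/(C + 1/243) = ((3 - 1/(3 + 20)) + 296)/(-20/3 + 1/243) = ((3 - 1/23) + 296)/(-20/3 + 1/243) = ((3 - 1*1/23) + 296)/(-1619/243) = ((3 - 1/23) + 296)*(-243/1619) = (68/23 + 296)*(-243/1619) = (6876/23)*(-243/1619) = -1670868/37237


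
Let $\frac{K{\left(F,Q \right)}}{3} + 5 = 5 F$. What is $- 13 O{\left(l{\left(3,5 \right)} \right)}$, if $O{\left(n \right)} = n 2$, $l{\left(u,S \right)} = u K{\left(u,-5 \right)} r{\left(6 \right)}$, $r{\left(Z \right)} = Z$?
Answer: $-14040$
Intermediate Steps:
$K{\left(F,Q \right)} = -15 + 15 F$ ($K{\left(F,Q \right)} = -15 + 3 \cdot 5 F = -15 + 15 F$)
$l{\left(u,S \right)} = 6 u \left(-15 + 15 u\right)$ ($l{\left(u,S \right)} = u \left(-15 + 15 u\right) 6 = 6 u \left(-15 + 15 u\right)$)
$O{\left(n \right)} = 2 n$
$- 13 O{\left(l{\left(3,5 \right)} \right)} = - 13 \cdot 2 \cdot 90 \cdot 3 \left(-1 + 3\right) = - 13 \cdot 2 \cdot 90 \cdot 3 \cdot 2 = - 13 \cdot 2 \cdot 540 = \left(-13\right) 1080 = -14040$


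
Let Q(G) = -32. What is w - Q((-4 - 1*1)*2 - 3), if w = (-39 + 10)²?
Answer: 873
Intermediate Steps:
w = 841 (w = (-29)² = 841)
w - Q((-4 - 1*1)*2 - 3) = 841 - 1*(-32) = 841 + 32 = 873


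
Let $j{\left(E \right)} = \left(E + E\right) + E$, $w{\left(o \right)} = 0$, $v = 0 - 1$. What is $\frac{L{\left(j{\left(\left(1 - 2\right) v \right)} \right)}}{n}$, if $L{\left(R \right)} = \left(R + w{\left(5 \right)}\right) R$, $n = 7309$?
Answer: $\frac{9}{7309} \approx 0.0012314$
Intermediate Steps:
$v = -1$
$j{\left(E \right)} = 3 E$ ($j{\left(E \right)} = 2 E + E = 3 E$)
$L{\left(R \right)} = R^{2}$ ($L{\left(R \right)} = \left(R + 0\right) R = R R = R^{2}$)
$\frac{L{\left(j{\left(\left(1 - 2\right) v \right)} \right)}}{n} = \frac{\left(3 \left(1 - 2\right) \left(-1\right)\right)^{2}}{7309} = \left(3 \left(\left(-1\right) \left(-1\right)\right)\right)^{2} \cdot \frac{1}{7309} = \left(3 \cdot 1\right)^{2} \cdot \frac{1}{7309} = 3^{2} \cdot \frac{1}{7309} = 9 \cdot \frac{1}{7309} = \frac{9}{7309}$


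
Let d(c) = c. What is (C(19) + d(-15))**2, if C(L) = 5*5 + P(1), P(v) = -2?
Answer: 64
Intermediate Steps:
C(L) = 23 (C(L) = 5*5 - 2 = 25 - 2 = 23)
(C(19) + d(-15))**2 = (23 - 15)**2 = 8**2 = 64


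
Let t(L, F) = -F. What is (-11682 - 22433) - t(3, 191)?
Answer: -33924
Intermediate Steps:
(-11682 - 22433) - t(3, 191) = (-11682 - 22433) - (-1)*191 = -34115 - 1*(-191) = -34115 + 191 = -33924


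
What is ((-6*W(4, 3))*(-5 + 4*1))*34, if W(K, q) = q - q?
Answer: 0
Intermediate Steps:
W(K, q) = 0
((-6*W(4, 3))*(-5 + 4*1))*34 = ((-6*0)*(-5 + 4*1))*34 = (0*(-5 + 4))*34 = (0*(-1))*34 = 0*34 = 0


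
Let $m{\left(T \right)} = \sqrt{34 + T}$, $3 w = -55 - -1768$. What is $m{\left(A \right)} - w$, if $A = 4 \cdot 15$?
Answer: $-571 + \sqrt{94} \approx -561.3$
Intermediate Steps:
$A = 60$
$w = 571$ ($w = \frac{-55 - -1768}{3} = \frac{-55 + 1768}{3} = \frac{1}{3} \cdot 1713 = 571$)
$m{\left(A \right)} - w = \sqrt{34 + 60} - 571 = \sqrt{94} - 571 = -571 + \sqrt{94}$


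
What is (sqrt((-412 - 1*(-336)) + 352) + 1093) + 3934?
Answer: 5027 + 2*sqrt(69) ≈ 5043.6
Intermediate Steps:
(sqrt((-412 - 1*(-336)) + 352) + 1093) + 3934 = (sqrt((-412 + 336) + 352) + 1093) + 3934 = (sqrt(-76 + 352) + 1093) + 3934 = (sqrt(276) + 1093) + 3934 = (2*sqrt(69) + 1093) + 3934 = (1093 + 2*sqrt(69)) + 3934 = 5027 + 2*sqrt(69)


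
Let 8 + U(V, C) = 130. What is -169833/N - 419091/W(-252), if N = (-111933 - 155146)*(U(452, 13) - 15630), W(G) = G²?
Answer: -144652292395487/21918729110544 ≈ -6.5995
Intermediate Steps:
U(V, C) = 122 (U(V, C) = -8 + 130 = 122)
N = 4141861132 (N = (-111933 - 155146)*(122 - 15630) = -267079*(-15508) = 4141861132)
-169833/N - 419091/W(-252) = -169833/4141861132 - 419091/((-252)²) = -169833*1/4141861132 - 419091/63504 = -169833/4141861132 - 419091*1/63504 = -169833/4141861132 - 139697/21168 = -144652292395487/21918729110544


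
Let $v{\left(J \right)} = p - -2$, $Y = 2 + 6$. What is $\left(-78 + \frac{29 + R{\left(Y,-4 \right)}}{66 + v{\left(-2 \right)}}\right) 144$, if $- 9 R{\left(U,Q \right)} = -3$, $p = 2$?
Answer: $- \frac{391008}{35} \approx -11172.0$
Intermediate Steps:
$Y = 8$
$R{\left(U,Q \right)} = \frac{1}{3}$ ($R{\left(U,Q \right)} = \left(- \frac{1}{9}\right) \left(-3\right) = \frac{1}{3}$)
$v{\left(J \right)} = 4$ ($v{\left(J \right)} = 2 - -2 = 2 + 2 = 4$)
$\left(-78 + \frac{29 + R{\left(Y,-4 \right)}}{66 + v{\left(-2 \right)}}\right) 144 = \left(-78 + \frac{29 + \frac{1}{3}}{66 + 4}\right) 144 = \left(-78 + \frac{88}{3 \cdot 70}\right) 144 = \left(-78 + \frac{88}{3} \cdot \frac{1}{70}\right) 144 = \left(-78 + \frac{44}{105}\right) 144 = \left(- \frac{8146}{105}\right) 144 = - \frac{391008}{35}$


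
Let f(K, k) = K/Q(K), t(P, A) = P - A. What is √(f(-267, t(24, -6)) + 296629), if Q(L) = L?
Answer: √296630 ≈ 544.64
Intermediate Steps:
f(K, k) = 1 (f(K, k) = K/K = 1)
√(f(-267, t(24, -6)) + 296629) = √(1 + 296629) = √296630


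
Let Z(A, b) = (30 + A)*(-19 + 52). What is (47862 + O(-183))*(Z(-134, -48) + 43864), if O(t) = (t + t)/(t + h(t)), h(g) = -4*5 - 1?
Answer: 32898891704/17 ≈ 1.9352e+9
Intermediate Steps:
Z(A, b) = 990 + 33*A (Z(A, b) = (30 + A)*33 = 990 + 33*A)
h(g) = -21 (h(g) = -20 - 1 = -21)
O(t) = 2*t/(-21 + t) (O(t) = (t + t)/(t - 21) = (2*t)/(-21 + t) = 2*t/(-21 + t))
(47862 + O(-183))*(Z(-134, -48) + 43864) = (47862 + 2*(-183)/(-21 - 183))*((990 + 33*(-134)) + 43864) = (47862 + 2*(-183)/(-204))*((990 - 4422) + 43864) = (47862 + 2*(-183)*(-1/204))*(-3432 + 43864) = (47862 + 61/34)*40432 = (1627369/34)*40432 = 32898891704/17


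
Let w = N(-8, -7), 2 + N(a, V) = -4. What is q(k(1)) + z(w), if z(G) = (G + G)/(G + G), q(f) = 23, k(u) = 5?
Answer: 24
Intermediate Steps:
N(a, V) = -6 (N(a, V) = -2 - 4 = -6)
w = -6
z(G) = 1 (z(G) = (2*G)/((2*G)) = (2*G)*(1/(2*G)) = 1)
q(k(1)) + z(w) = 23 + 1 = 24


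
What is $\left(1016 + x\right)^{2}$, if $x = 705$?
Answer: $2961841$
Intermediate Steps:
$\left(1016 + x\right)^{2} = \left(1016 + 705\right)^{2} = 1721^{2} = 2961841$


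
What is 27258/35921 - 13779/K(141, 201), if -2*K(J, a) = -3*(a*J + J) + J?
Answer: 445110924/1021413635 ≈ 0.43578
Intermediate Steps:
K(J, a) = J + 3*J*a/2 (K(J, a) = -(-3*(a*J + J) + J)/2 = -(-3*(J*a + J) + J)/2 = -(-3*(J + J*a) + J)/2 = -((-3*J - 3*J*a) + J)/2 = -(-2*J - 3*J*a)/2 = J + 3*J*a/2)
27258/35921 - 13779/K(141, 201) = 27258/35921 - 13779*2/(141*(2 + 3*201)) = 27258*(1/35921) - 13779*2/(141*(2 + 603)) = 27258/35921 - 13779/((1/2)*141*605) = 27258/35921 - 13779/85305/2 = 27258/35921 - 13779*2/85305 = 27258/35921 - 9186/28435 = 445110924/1021413635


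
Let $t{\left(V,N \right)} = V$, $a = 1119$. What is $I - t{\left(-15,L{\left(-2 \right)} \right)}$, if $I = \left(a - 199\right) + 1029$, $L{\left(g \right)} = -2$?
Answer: $1964$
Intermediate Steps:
$I = 1949$ ($I = \left(1119 - 199\right) + 1029 = 920 + 1029 = 1949$)
$I - t{\left(-15,L{\left(-2 \right)} \right)} = 1949 - -15 = 1949 + 15 = 1964$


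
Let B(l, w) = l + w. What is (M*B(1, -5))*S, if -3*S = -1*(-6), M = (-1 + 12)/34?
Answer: 44/17 ≈ 2.5882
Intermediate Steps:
M = 11/34 (M = 11*(1/34) = 11/34 ≈ 0.32353)
S = -2 (S = -(-1)*(-6)/3 = -⅓*6 = -2)
(M*B(1, -5))*S = (11*(1 - 5)/34)*(-2) = ((11/34)*(-4))*(-2) = -22/17*(-2) = 44/17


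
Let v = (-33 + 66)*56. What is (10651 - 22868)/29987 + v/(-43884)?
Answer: -49295567/109662459 ≈ -0.44952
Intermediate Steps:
v = 1848 (v = 33*56 = 1848)
(10651 - 22868)/29987 + v/(-43884) = (10651 - 22868)/29987 + 1848/(-43884) = -12217*1/29987 + 1848*(-1/43884) = -12217/29987 - 154/3657 = -49295567/109662459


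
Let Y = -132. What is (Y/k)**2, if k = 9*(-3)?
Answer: 1936/81 ≈ 23.901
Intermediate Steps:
k = -27
(Y/k)**2 = (-132/(-27))**2 = (-132*(-1/27))**2 = (44/9)**2 = 1936/81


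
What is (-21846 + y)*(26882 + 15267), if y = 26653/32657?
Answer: -266097517037/289 ≈ -9.2075e+8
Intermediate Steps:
y = 26653/32657 (y = 26653*(1/32657) = 26653/32657 ≈ 0.81615)
(-21846 + y)*(26882 + 15267) = (-21846 + 26653/32657)*(26882 + 15267) = -713398169/32657*42149 = -266097517037/289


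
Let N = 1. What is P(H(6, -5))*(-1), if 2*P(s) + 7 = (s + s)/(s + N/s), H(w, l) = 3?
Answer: 13/5 ≈ 2.6000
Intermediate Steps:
P(s) = -7/2 + s/(s + 1/s) (P(s) = -7/2 + ((s + s)/(s + 1/s))/2 = -7/2 + ((2*s)/(s + 1/s))/2 = -7/2 + (2*s/(s + 1/s))/2 = -7/2 + s/(s + 1/s))
P(H(6, -5))*(-1) = ((-7 - 5*3²)/(2*(1 + 3²)))*(-1) = ((-7 - 5*9)/(2*(1 + 9)))*(-1) = ((½)*(-7 - 45)/10)*(-1) = ((½)*(⅒)*(-52))*(-1) = -13/5*(-1) = 13/5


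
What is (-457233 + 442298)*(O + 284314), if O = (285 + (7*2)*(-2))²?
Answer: -5232671405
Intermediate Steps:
O = 66049 (O = (285 + 14*(-2))² = (285 - 28)² = 257² = 66049)
(-457233 + 442298)*(O + 284314) = (-457233 + 442298)*(66049 + 284314) = -14935*350363 = -5232671405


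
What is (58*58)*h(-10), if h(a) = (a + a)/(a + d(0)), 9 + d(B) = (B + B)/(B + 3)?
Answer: 67280/19 ≈ 3541.1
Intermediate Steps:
d(B) = -9 + 2*B/(3 + B) (d(B) = -9 + (B + B)/(B + 3) = -9 + (2*B)/(3 + B) = -9 + 2*B/(3 + B))
h(a) = 2*a/(-9 + a) (h(a) = (a + a)/(a + (-27 - 7*0)/(3 + 0)) = (2*a)/(a + (-27 + 0)/3) = (2*a)/(a + (⅓)*(-27)) = (2*a)/(a - 9) = (2*a)/(-9 + a) = 2*a/(-9 + a))
(58*58)*h(-10) = (58*58)*(2*(-10)/(-9 - 10)) = 3364*(2*(-10)/(-19)) = 3364*(2*(-10)*(-1/19)) = 3364*(20/19) = 67280/19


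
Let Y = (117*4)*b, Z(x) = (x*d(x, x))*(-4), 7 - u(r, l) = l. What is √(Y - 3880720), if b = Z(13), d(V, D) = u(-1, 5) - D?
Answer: 4*I*√225814 ≈ 1900.8*I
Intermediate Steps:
u(r, l) = 7 - l
d(V, D) = 2 - D (d(V, D) = (7 - 1*5) - D = (7 - 5) - D = 2 - D)
Z(x) = -4*x*(2 - x) (Z(x) = (x*(2 - x))*(-4) = -4*x*(2 - x))
b = 572 (b = 4*13*(-2 + 13) = 4*13*11 = 572)
Y = 267696 (Y = (117*4)*572 = 468*572 = 267696)
√(Y - 3880720) = √(267696 - 3880720) = √(-3613024) = 4*I*√225814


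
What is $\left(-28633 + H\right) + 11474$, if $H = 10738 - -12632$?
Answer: $6211$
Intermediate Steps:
$H = 23370$ ($H = 10738 + 12632 = 23370$)
$\left(-28633 + H\right) + 11474 = \left(-28633 + 23370\right) + 11474 = -5263 + 11474 = 6211$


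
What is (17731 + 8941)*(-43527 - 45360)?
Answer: -2370794064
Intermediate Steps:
(17731 + 8941)*(-43527 - 45360) = 26672*(-88887) = -2370794064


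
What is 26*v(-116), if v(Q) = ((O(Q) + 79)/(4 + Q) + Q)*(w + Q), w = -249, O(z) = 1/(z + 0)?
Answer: 1027790725/928 ≈ 1.1075e+6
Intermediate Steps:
O(z) = 1/z
v(Q) = (-249 + Q)*(Q + (79 + 1/Q)/(4 + Q)) (v(Q) = ((1/Q + 79)/(4 + Q) + Q)*(-249 + Q) = ((79 + 1/Q)/(4 + Q) + Q)*(-249 + Q) = (Q + (79 + 1/Q)/(4 + Q))*(-249 + Q) = (-249 + Q)*(Q + (79 + 1/Q)/(4 + Q)))
26*v(-116) = 26*((-249 - 116*(-19670 + (-116)³ - 917*(-116) - 245*(-116)²))/((-116)*(4 - 116))) = 26*(-1/116*(-249 - 116*(-19670 - 1560896 + 106372 - 245*13456))/(-112)) = 26*(-1/116*(-1/112)*(-249 - 116*(-19670 - 1560896 + 106372 - 3296720))) = 26*(-1/116*(-1/112)*(-249 - 116*(-4770914))) = 26*(-1/116*(-1/112)*(-249 + 553426024)) = 26*(-1/116*(-1/112)*553425775) = 26*(79060825/1856) = 1027790725/928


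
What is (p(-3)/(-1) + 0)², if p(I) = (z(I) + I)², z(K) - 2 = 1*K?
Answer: 256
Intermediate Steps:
z(K) = 2 + K (z(K) = 2 + 1*K = 2 + K)
p(I) = (2 + 2*I)² (p(I) = ((2 + I) + I)² = (2 + 2*I)²)
(p(-3)/(-1) + 0)² = ((4*(1 - 3)²)/(-1) + 0)² = ((4*(-2)²)*(-1) + 0)² = ((4*4)*(-1) + 0)² = (16*(-1) + 0)² = (-16 + 0)² = (-16)² = 256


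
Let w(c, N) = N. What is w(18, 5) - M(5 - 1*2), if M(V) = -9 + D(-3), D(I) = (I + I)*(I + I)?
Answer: -22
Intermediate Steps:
D(I) = 4*I² (D(I) = (2*I)*(2*I) = 4*I²)
M(V) = 27 (M(V) = -9 + 4*(-3)² = -9 + 4*9 = -9 + 36 = 27)
w(18, 5) - M(5 - 1*2) = 5 - 1*27 = 5 - 27 = -22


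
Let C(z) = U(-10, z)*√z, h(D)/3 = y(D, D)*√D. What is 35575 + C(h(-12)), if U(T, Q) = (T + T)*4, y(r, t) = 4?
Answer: 35575 - 160*(-1)^(¼)*√2*3^(¾) ≈ 35210.0 - 364.72*I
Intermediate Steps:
U(T, Q) = 8*T (U(T, Q) = (2*T)*4 = 8*T)
h(D) = 12*√D (h(D) = 3*(4*√D) = 12*√D)
C(z) = -80*√z (C(z) = (8*(-10))*√z = -80*√z)
35575 + C(h(-12)) = 35575 - 80*2*√3*((-3)^(¼)*√2) = 35575 - 80*2*√3*(√2*3^(¼)*√I) = 35575 - 80*2*√2*3^(¾)*√I = 35575 - 160*√2*3^(¾)*√I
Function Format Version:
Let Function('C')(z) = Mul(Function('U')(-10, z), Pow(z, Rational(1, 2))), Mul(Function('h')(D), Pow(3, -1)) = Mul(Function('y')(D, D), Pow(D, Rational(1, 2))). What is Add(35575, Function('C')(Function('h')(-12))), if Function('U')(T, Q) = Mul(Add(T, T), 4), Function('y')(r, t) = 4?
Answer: Add(35575, Mul(-160, Pow(-1, Rational(1, 4)), Pow(2, Rational(1, 2)), Pow(3, Rational(3, 4)))) ≈ Add(35210., Mul(-364.72, I))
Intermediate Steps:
Function('U')(T, Q) = Mul(8, T) (Function('U')(T, Q) = Mul(Mul(2, T), 4) = Mul(8, T))
Function('h')(D) = Mul(12, Pow(D, Rational(1, 2))) (Function('h')(D) = Mul(3, Mul(4, Pow(D, Rational(1, 2)))) = Mul(12, Pow(D, Rational(1, 2))))
Function('C')(z) = Mul(-80, Pow(z, Rational(1, 2))) (Function('C')(z) = Mul(Mul(8, -10), Pow(z, Rational(1, 2))) = Mul(-80, Pow(z, Rational(1, 2))))
Add(35575, Function('C')(Function('h')(-12))) = Add(35575, Mul(-80, Pow(Mul(12, Pow(-12, Rational(1, 2))), Rational(1, 2)))) = Add(35575, Mul(-80, Pow(Mul(12, Mul(2, I, Pow(3, Rational(1, 2)))), Rational(1, 2)))) = Add(35575, Mul(-80, Pow(Mul(24, I, Pow(3, Rational(1, 2))), Rational(1, 2)))) = Add(35575, Mul(-80, Mul(2, Pow(2, Rational(1, 2)), Pow(3, Rational(3, 4)), Pow(I, Rational(1, 2))))) = Add(35575, Mul(-160, Pow(2, Rational(1, 2)), Pow(3, Rational(3, 4)), Pow(I, Rational(1, 2))))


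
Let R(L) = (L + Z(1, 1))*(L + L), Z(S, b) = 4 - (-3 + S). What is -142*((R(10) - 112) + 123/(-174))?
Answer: -853633/29 ≈ -29436.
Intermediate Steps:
Z(S, b) = 7 - S (Z(S, b) = 4 + (3 - S) = 7 - S)
R(L) = 2*L*(6 + L) (R(L) = (L + (7 - 1*1))*(L + L) = (L + (7 - 1))*(2*L) = (L + 6)*(2*L) = (6 + L)*(2*L) = 2*L*(6 + L))
-142*((R(10) - 112) + 123/(-174)) = -142*((2*10*(6 + 10) - 112) + 123/(-174)) = -142*((2*10*16 - 112) + 123*(-1/174)) = -142*((320 - 112) - 41/58) = -142*(208 - 41/58) = -142*12023/58 = -853633/29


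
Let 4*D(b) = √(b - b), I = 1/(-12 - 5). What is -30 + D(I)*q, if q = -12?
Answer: -30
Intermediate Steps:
I = -1/17 (I = 1/(-17) = -1/17 ≈ -0.058824)
D(b) = 0 (D(b) = √(b - b)/4 = √0/4 = (¼)*0 = 0)
-30 + D(I)*q = -30 + 0*(-12) = -30 + 0 = -30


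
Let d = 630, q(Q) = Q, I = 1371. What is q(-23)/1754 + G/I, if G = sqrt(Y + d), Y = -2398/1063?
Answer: -23/1754 + 2*sqrt(177332849)/1457373 ≈ 0.0051620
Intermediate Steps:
Y = -2398/1063 (Y = -2398*1/1063 = -2398/1063 ≈ -2.2559)
G = 2*sqrt(177332849)/1063 (G = sqrt(-2398/1063 + 630) = sqrt(667292/1063) = 2*sqrt(177332849)/1063 ≈ 25.055)
q(-23)/1754 + G/I = -23/1754 + (2*sqrt(177332849)/1063)/1371 = -23*1/1754 + (2*sqrt(177332849)/1063)*(1/1371) = -23/1754 + 2*sqrt(177332849)/1457373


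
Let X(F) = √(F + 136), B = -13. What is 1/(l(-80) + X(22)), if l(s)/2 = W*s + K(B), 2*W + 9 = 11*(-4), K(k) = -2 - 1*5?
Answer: 2113/8929459 - √158/17858918 ≈ 0.00023593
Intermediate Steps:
X(F) = √(136 + F)
K(k) = -7 (K(k) = -2 - 5 = -7)
W = -53/2 (W = -9/2 + (11*(-4))/2 = -9/2 + (½)*(-44) = -9/2 - 22 = -53/2 ≈ -26.500)
l(s) = -14 - 53*s (l(s) = 2*(-53*s/2 - 7) = 2*(-7 - 53*s/2) = -14 - 53*s)
1/(l(-80) + X(22)) = 1/((-14 - 53*(-80)) + √(136 + 22)) = 1/((-14 + 4240) + √158) = 1/(4226 + √158)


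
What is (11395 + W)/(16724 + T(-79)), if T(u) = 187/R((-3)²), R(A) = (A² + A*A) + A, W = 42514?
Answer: 9218439/2859991 ≈ 3.2232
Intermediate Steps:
R(A) = A + 2*A² (R(A) = (A² + A²) + A = 2*A² + A = A + 2*A²)
T(u) = 187/171 (T(u) = 187/(((-3)²*(1 + 2*(-3)²))) = 187/((9*(1 + 2*9))) = 187/((9*(1 + 18))) = 187/((9*19)) = 187/171)
(11395 + W)/(16724 + T(-79)) = (11395 + 42514)/(16724 + 187/171) = 53909/(2859991/171) = 53909*(171/2859991) = 9218439/2859991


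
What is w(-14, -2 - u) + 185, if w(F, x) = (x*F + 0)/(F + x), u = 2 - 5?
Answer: 2419/13 ≈ 186.08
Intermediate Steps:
u = -3
w(F, x) = F*x/(F + x) (w(F, x) = (F*x + 0)/(F + x) = (F*x)/(F + x) = F*x/(F + x))
w(-14, -2 - u) + 185 = -14*(-2 - 1*(-3))/(-14 + (-2 - 1*(-3))) + 185 = -14*(-2 + 3)/(-14 + (-2 + 3)) + 185 = -14*1/(-14 + 1) + 185 = -14*1/(-13) + 185 = -14*1*(-1/13) + 185 = 14/13 + 185 = 2419/13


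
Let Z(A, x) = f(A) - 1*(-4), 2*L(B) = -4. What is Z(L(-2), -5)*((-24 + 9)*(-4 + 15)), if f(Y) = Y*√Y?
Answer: -660 + 330*I*√2 ≈ -660.0 + 466.69*I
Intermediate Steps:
f(Y) = Y^(3/2)
L(B) = -2 (L(B) = (½)*(-4) = -2)
Z(A, x) = 4 + A^(3/2) (Z(A, x) = A^(3/2) - 1*(-4) = A^(3/2) + 4 = 4 + A^(3/2))
Z(L(-2), -5)*((-24 + 9)*(-4 + 15)) = (4 + (-2)^(3/2))*((-24 + 9)*(-4 + 15)) = (4 - 2*I*√2)*(-15*11) = (4 - 2*I*√2)*(-165) = -660 + 330*I*√2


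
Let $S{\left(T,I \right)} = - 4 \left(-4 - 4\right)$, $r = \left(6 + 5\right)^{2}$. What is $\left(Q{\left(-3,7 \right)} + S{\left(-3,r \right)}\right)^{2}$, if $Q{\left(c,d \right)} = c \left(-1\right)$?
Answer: $1225$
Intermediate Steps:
$r = 121$ ($r = 11^{2} = 121$)
$S{\left(T,I \right)} = 32$ ($S{\left(T,I \right)} = \left(-4\right) \left(-8\right) = 32$)
$Q{\left(c,d \right)} = - c$
$\left(Q{\left(-3,7 \right)} + S{\left(-3,r \right)}\right)^{2} = \left(\left(-1\right) \left(-3\right) + 32\right)^{2} = \left(3 + 32\right)^{2} = 35^{2} = 1225$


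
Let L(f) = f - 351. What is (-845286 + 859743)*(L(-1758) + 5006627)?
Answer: 72350316726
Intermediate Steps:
L(f) = -351 + f
(-845286 + 859743)*(L(-1758) + 5006627) = (-845286 + 859743)*((-351 - 1758) + 5006627) = 14457*(-2109 + 5006627) = 14457*5004518 = 72350316726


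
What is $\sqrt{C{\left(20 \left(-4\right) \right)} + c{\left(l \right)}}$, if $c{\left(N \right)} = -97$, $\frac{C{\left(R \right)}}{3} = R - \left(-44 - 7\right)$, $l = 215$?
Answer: $2 i \sqrt{46} \approx 13.565 i$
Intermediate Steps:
$C{\left(R \right)} = 153 + 3 R$ ($C{\left(R \right)} = 3 \left(R - \left(-44 - 7\right)\right) = 3 \left(R - -51\right) = 3 \left(R + 51\right) = 3 \left(51 + R\right) = 153 + 3 R$)
$\sqrt{C{\left(20 \left(-4\right) \right)} + c{\left(l \right)}} = \sqrt{\left(153 + 3 \cdot 20 \left(-4\right)\right) - 97} = \sqrt{\left(153 + 3 \left(-80\right)\right) - 97} = \sqrt{\left(153 - 240\right) - 97} = \sqrt{-87 - 97} = \sqrt{-184} = 2 i \sqrt{46}$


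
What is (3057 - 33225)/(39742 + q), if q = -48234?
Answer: 7542/2123 ≈ 3.5525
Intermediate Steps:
(3057 - 33225)/(39742 + q) = (3057 - 33225)/(39742 - 48234) = -30168/(-8492) = -30168*(-1/8492) = 7542/2123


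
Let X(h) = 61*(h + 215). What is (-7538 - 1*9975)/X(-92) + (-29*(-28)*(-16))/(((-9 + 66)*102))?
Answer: -33216593/7270407 ≈ -4.5687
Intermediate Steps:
X(h) = 13115 + 61*h (X(h) = 61*(215 + h) = 13115 + 61*h)
(-7538 - 1*9975)/X(-92) + (-29*(-28)*(-16))/(((-9 + 66)*102)) = (-7538 - 1*9975)/(13115 + 61*(-92)) + (-29*(-28)*(-16))/(((-9 + 66)*102)) = (-7538 - 9975)/(13115 - 5612) + (812*(-16))/((57*102)) = -17513/7503 - 12992/5814 = -17513*1/7503 - 12992*1/5814 = -17513/7503 - 6496/2907 = -33216593/7270407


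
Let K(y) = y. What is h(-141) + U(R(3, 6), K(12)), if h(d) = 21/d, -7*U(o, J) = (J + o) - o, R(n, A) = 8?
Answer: -613/329 ≈ -1.8632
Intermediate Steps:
U(o, J) = -J/7 (U(o, J) = -((J + o) - o)/7 = -J/7)
h(-141) + U(R(3, 6), K(12)) = 21/(-141) - ⅐*12 = 21*(-1/141) - 12/7 = -7/47 - 12/7 = -613/329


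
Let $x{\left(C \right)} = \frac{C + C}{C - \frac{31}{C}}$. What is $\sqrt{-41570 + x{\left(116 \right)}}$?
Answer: $\frac{i \sqrt{299673031506}}{2685} \approx 203.88 i$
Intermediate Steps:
$x{\left(C \right)} = \frac{2 C}{C - \frac{31}{C}}$
$\sqrt{-41570 + x{\left(116 \right)}} = \sqrt{-41570 + \frac{2 \cdot 116^{2}}{-31 + 116^{2}}} = \sqrt{-41570 + 2 \cdot 13456 \frac{1}{-31 + 13456}} = \sqrt{-41570 + 2 \cdot 13456 \cdot \frac{1}{13425}} = \sqrt{-41570 + \frac{26912}{13425}} = \sqrt{- \frac{558050338}{13425}} = \frac{i \sqrt{299673031506}}{2685}$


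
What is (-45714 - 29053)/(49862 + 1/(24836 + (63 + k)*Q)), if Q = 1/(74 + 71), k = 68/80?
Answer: -5385143792259/3591344309474 ≈ -1.4995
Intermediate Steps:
k = 17/20 (k = 68*(1/80) = 17/20 ≈ 0.85000)
Q = 1/145 ≈ 0.0068966
(-45714 - 29053)/(49862 + 1/(24836 + (63 + k)*Q)) = (-45714 - 29053)/(49862 + 1/(24836 + (63 + 17/20)*(1/145))) = -74767/(49862 + 1/(24836 + (1277/20)*(1/145))) = -74767/(49862 + 1/(24836 + 1277/2900)) = -74767/(49862 + 1/(72025677/2900)) = -74767/(49862 + 2900/72025677) = -74767/3591344309474/72025677 = -74767*72025677/3591344309474 = -5385143792259/3591344309474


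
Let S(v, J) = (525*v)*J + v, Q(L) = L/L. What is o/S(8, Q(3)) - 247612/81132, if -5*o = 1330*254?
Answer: -407722109/21337716 ≈ -19.108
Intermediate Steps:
o = -67564 (o = -266*254 = -⅕*337820 = -67564)
Q(L) = 1
S(v, J) = v + 525*J*v (S(v, J) = 525*J*v + v = v + 525*J*v)
o/S(8, Q(3)) - 247612/81132 = -67564*1/(8*(1 + 525*1)) - 247612/81132 = -67564*1/(8*(1 + 525)) - 247612*1/81132 = -67564/(8*526) - 61903/20283 = -67564/4208 - 61903/20283 = -67564*1/4208 - 61903/20283 = -16891/1052 - 61903/20283 = -407722109/21337716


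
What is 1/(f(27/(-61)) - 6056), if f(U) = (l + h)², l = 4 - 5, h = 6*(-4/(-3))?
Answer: -1/6007 ≈ -0.00016647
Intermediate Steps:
h = 8 (h = 6*(-4*(-⅓)) = 6*(4/3) = 8)
l = -1
f(U) = 49 (f(U) = (-1 + 8)² = 7² = 49)
1/(f(27/(-61)) - 6056) = 1/(49 - 6056) = 1/(-6007) = -1/6007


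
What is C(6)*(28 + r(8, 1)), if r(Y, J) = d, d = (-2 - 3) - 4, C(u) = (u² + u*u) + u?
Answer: 1482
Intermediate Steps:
C(u) = u + 2*u² (C(u) = (u² + u²) + u = 2*u² + u = u + 2*u²)
d = -9 (d = -5 - 4 = -9)
r(Y, J) = -9
C(6)*(28 + r(8, 1)) = (6*(1 + 2*6))*(28 - 9) = (6*(1 + 12))*19 = (6*13)*19 = 78*19 = 1482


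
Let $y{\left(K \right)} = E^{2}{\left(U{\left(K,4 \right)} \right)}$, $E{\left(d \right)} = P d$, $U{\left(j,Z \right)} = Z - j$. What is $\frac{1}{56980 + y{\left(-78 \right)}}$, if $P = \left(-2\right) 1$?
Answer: $\frac{1}{83876} \approx 1.1922 \cdot 10^{-5}$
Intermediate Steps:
$P = -2$
$E{\left(d \right)} = - 2 d$
$y{\left(K \right)} = \left(-8 + 2 K\right)^{2}$ ($y{\left(K \right)} = \left(- 2 \left(4 - K\right)\right)^{2} = \left(-8 + 2 K\right)^{2}$)
$\frac{1}{56980 + y{\left(-78 \right)}} = \frac{1}{56980 + 4 \left(-4 - 78\right)^{2}} = \frac{1}{56980 + 4 \left(-82\right)^{2}} = \frac{1}{56980 + 4 \cdot 6724} = \frac{1}{56980 + 26896} = \frac{1}{83876}$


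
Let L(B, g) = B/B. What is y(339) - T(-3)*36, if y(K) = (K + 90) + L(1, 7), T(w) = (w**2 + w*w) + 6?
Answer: -434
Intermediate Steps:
L(B, g) = 1
T(w) = 6 + 2*w**2 (T(w) = (w**2 + w**2) + 6 = 2*w**2 + 6 = 6 + 2*w**2)
y(K) = 91 + K (y(K) = (K + 90) + 1 = (90 + K) + 1 = 91 + K)
y(339) - T(-3)*36 = (91 + 339) - (6 + 2*(-3)**2)*36 = 430 - (6 + 2*9)*36 = 430 - (6 + 18)*36 = 430 - 24*36 = 430 - 1*864 = 430 - 864 = -434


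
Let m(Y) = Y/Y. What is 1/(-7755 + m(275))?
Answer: -1/7754 ≈ -0.00012897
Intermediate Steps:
m(Y) = 1
1/(-7755 + m(275)) = 1/(-7755 + 1) = 1/(-7754) = -1/7754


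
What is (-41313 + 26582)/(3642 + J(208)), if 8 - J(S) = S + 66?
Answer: -14731/3376 ≈ -4.3634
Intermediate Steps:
J(S) = -58 - S (J(S) = 8 - (S + 66) = 8 - (66 + S) = 8 + (-66 - S) = -58 - S)
(-41313 + 26582)/(3642 + J(208)) = (-41313 + 26582)/(3642 + (-58 - 1*208)) = -14731/(3642 + (-58 - 208)) = -14731/(3642 - 266) = -14731/3376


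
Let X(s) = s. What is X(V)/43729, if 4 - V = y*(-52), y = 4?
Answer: 212/43729 ≈ 0.0048480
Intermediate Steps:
V = 212 (V = 4 - 4*(-52) = 4 - 1*(-208) = 4 + 208 = 212)
X(V)/43729 = 212/43729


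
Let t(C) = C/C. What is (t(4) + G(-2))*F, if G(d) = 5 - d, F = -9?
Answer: -72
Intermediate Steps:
t(C) = 1
(t(4) + G(-2))*F = (1 + (5 - 1*(-2)))*(-9) = (1 + (5 + 2))*(-9) = (1 + 7)*(-9) = 8*(-9) = -72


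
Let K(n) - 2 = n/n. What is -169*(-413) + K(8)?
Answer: 69800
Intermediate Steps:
K(n) = 3 (K(n) = 2 + n/n = 2 + 1 = 3)
-169*(-413) + K(8) = -169*(-413) + 3 = 69797 + 3 = 69800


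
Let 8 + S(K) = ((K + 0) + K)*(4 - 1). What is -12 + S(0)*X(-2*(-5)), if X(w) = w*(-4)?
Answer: 308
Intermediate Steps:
S(K) = -8 + 6*K (S(K) = -8 + ((K + 0) + K)*(4 - 1) = -8 + (K + K)*3 = -8 + (2*K)*3 = -8 + 6*K)
X(w) = -4*w
-12 + S(0)*X(-2*(-5)) = -12 + (-8 + 6*0)*(-(-8)*(-5)) = -12 + (-8 + 0)*(-4*10) = -12 - 8*(-40) = -12 + 320 = 308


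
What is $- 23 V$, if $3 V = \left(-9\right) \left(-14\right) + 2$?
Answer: $- \frac{2944}{3} \approx -981.33$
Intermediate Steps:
$V = \frac{128}{3}$ ($V = \frac{\left(-9\right) \left(-14\right) + 2}{3} = \frac{126 + 2}{3} = \frac{1}{3} \cdot 128 = \frac{128}{3} \approx 42.667$)
$- 23 V = \left(-23\right) \frac{128}{3} = - \frac{2944}{3}$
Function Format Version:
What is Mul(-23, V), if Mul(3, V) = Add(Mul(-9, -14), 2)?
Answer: Rational(-2944, 3) ≈ -981.33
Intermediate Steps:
V = Rational(128, 3) (V = Mul(Rational(1, 3), Add(Mul(-9, -14), 2)) = Mul(Rational(1, 3), Add(126, 2)) = Mul(Rational(1, 3), 128) = Rational(128, 3) ≈ 42.667)
Mul(-23, V) = Mul(-23, Rational(128, 3)) = Rational(-2944, 3)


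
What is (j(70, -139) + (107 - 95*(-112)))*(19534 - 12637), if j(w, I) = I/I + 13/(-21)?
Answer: 518872805/7 ≈ 7.4125e+7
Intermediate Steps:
j(w, I) = 8/21 (j(w, I) = 1 + 13*(-1/21) = 1 - 13/21 = 8/21)
(j(70, -139) + (107 - 95*(-112)))*(19534 - 12637) = (8/21 + (107 - 95*(-112)))*(19534 - 12637) = (8/21 + (107 + 10640))*6897 = (8/21 + 10747)*6897 = (225695/21)*6897 = 518872805/7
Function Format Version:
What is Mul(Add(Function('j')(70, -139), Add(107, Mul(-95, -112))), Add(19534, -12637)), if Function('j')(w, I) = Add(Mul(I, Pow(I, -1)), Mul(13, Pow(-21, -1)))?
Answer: Rational(518872805, 7) ≈ 7.4125e+7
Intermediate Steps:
Function('j')(w, I) = Rational(8, 21) (Function('j')(w, I) = Add(1, Mul(13, Rational(-1, 21))) = Add(1, Rational(-13, 21)) = Rational(8, 21))
Mul(Add(Function('j')(70, -139), Add(107, Mul(-95, -112))), Add(19534, -12637)) = Mul(Add(Rational(8, 21), Add(107, Mul(-95, -112))), Add(19534, -12637)) = Mul(Add(Rational(8, 21), Add(107, 10640)), 6897) = Mul(Add(Rational(8, 21), 10747), 6897) = Mul(Rational(225695, 21), 6897) = Rational(518872805, 7)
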